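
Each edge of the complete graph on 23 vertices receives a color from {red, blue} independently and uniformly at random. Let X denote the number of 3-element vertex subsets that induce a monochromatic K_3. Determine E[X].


Let X = Σ_S X_S over the C(23, 3) = 1771 subsets S of size 3, where X_S = 1 if the K_3 on S is monochromatic.
For a fixed S, the K_3 on S has C(3, 2) = 3 edges. P[all 3 edges red] = (1/2)^3, and likewise for blue, so P[monochromatic] = 2·(1/2)^3 = 2^{1 − 3} = 1/4.
By linearity: E[X] = C(23, 3) · 2^{1 − 3} = 1771 · 1/4 = 1771/4.
Numerically: E[X] ≈ 442.75000.

E[X] = C(23,3)·2^(1−C(3,2)) = 1771/4 ≈ 442.75000.


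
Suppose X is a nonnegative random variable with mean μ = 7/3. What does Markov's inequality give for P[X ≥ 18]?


μ = E[X] = 7/3, a = 18.
Markov: P[X ≥ 18] ≤ μ/a = (7/3)/18 = 7/54.
Numerically: ≈ 0.1296.
(Since a = 18 > μ = 2.3333, the bound 7/54 is < 1 and informative.)

P[X ≥ 18] ≤ 7/54 ≈ 0.1296.


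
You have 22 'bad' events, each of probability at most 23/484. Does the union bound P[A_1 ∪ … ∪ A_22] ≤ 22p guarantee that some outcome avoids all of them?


Union bound: P[∪_{i=1}^{22} A_i] ≤ Σ_i P[A_i] ≤ 22·p = 22·(23/484) = 23/22.
Numerically: 23/22 ≈ 1.0455.
Is 23/22 < 1? NO.
Since the bound 23/22 is ≥ 1, the union bound is uninformative here; it does NOT by itself certify existence.

22·p = 23/22 ≈ 1.0455; existence NOT certified by the union bound.


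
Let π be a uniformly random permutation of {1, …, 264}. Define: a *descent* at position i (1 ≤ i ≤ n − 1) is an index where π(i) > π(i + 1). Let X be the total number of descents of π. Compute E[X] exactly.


Write X = Σ X_I over i = 1, …, 263, with X_I the indicator of one descent.
There are 263 indicators.
For each fixed i, the pair (π(i), π(i+1)) is a uniformly random ordered pair of distinct values from {1, …, 264}; by symmetry P[π(i) > π(i+1)] = 1/2.
By linearity: E[X] = 263 · (1/2) = (264 − 1) · (1/2) = 263/2 ≈ 131.500000.

E[X] = 263/2 = 131.500000.


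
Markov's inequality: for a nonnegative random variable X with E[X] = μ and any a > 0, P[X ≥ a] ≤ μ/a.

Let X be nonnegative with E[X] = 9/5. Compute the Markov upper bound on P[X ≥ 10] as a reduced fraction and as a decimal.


μ = E[X] = 9/5, a = 10.
Markov: P[X ≥ 10] ≤ μ/a = (9/5)/10 = 9/50.
Numerically: ≈ 0.1800.
(Since a = 10 > μ = 1.8000, the bound 9/50 is < 1 and informative.)

P[X ≥ 10] ≤ 9/50 ≈ 0.1800.


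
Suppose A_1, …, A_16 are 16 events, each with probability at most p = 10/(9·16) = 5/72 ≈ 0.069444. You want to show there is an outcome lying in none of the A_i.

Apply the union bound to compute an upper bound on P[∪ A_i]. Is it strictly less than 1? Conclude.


Union bound: P[∪_{i=1}^{16} A_i] ≤ Σ_i P[A_i] ≤ 16·p = 16·(5/72) = 10/9.
Numerically: 10/9 ≈ 1.111111.
Is 10/9 < 1? NO.
Since the bound 10/9 is ≥ 1, the union bound is uninformative here; it does NOT by itself certify existence.

16·p = 10/9 ≈ 1.111111; existence NOT certified by the union bound.


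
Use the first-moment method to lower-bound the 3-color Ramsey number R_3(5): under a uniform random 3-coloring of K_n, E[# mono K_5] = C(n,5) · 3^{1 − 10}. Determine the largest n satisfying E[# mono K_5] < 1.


We need C(n, 5) · 3^{1 − 10} < 1, i.e. C(n, 5) < 3^{10 − 1} = 19683.
Check values of n near the boundary:
  n = 18: C(18, 5) = 8568; 8568 < 19683? YES
  n = 19: C(19, 5) = 11628; 11628 < 19683? YES
  n = 20: C(20, 5) = 15504; 15504 < 19683? YES
  n = 21: C(21, 5) = 20349; 20349 < 19683? NO
  n = 22: C(22, 5) = 26334; 26334 < 19683? NO
The largest n with C(n, 5) < 19683 is n = 20 (where E[X] = 5168/6561 ≈ 0.7876848). Hence R_3(5) > 20, i.e. R_3(5) ≥ 21.

Largest n = 20; hence R_3(5) > 20.


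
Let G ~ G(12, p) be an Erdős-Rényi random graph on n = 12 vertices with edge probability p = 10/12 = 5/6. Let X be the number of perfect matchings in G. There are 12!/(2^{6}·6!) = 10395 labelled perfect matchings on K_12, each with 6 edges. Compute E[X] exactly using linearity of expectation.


K_12 has 12!/(2^{6}·6!) = 10395 labelled perfect matchings.
For each such perfect matching H, let X_H = 1 if all 6 edges of H are present in G. Then P[X_H = 1] = p^{6} = (5/6)^{6} = 15625/46656.
Summing the indicators: E[X] = Σ_H E[X_H] = 10395 · p^{6} = 10395 · 15625/46656 = 6015625/1728.
Numerically: E[X] ≈ 3.48e+03.

E[X] = 10395 · (5/6)^{6} = 6015625/1728 ≈ 3.48e+03.


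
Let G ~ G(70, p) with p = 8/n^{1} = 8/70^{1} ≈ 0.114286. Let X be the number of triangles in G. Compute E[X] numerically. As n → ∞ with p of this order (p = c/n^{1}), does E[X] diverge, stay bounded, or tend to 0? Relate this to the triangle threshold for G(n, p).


Number of potential triangles: C(70, 3) = 54740.
Each occurs with probability p³ ≈ (0.114286)³ ≈ 1.49271137e-03.
By linearity: E[X] = C(70, 3)·p³ ≈ 54740 · 1.49271137e-03 ≈ 81.711020.
Here α = 1, so p = 8/n is exactly at the triangle threshold p ~ 1/n. Asymptotically E[X] → c³/6 = 8³/6 = 256/3 ≈ 85.333333, a bounded constant. In this regime the triangle count is asymptotically Poisson(c³/6).

E[X] ≈ 81.711020; in regime p = Θ(1/n^{1}) E[X] stays bounded (at the triangle threshold p ~ 1/n).


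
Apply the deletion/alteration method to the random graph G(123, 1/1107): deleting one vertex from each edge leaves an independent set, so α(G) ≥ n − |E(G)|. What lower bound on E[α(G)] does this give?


E[|E(G)|] = C(123, 2)·p = 7503 · (1/1107) = 61/9.
E[α(G)] ≥ n − E[|E(G)|] = 123 − 61/9 = 1046/9.
Numerically: ≈ 116.222222.
(This is only a lower bound; the true E[α(G)] may be larger.)

E[α(G)] ≥ 1046/9 ≈ 116.222222.


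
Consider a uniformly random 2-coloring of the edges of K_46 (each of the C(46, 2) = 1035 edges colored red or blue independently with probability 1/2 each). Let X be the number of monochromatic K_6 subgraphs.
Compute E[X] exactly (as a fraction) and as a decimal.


Let X = Σ_S X_S over the C(46, 6) = 9366819 subsets S of size 6, where X_S = 1 if the K_6 on S is monochromatic.
For a fixed S, the K_6 on S has C(6, 2) = 15 edges. P[all 15 edges red] = (1/2)^15, and likewise for blue, so P[monochromatic] = 2·(1/2)^15 = 2^{1 − 15} = 1/16384.
By linearity of expectation: E[X] = C(46, 6) · 2^{1 − 15} = 9366819 · 1/16384 = 9366819/16384.
Numerically: E[X] ≈ 571.705261.

E[X] = C(46,6)·2^(1−C(6,2)) = 9366819/16384 ≈ 571.705261.


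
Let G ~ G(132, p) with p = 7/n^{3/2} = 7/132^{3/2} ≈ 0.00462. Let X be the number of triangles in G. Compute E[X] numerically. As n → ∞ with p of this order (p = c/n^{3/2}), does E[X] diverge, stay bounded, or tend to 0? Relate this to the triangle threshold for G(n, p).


Number of potential triangles: C(132, 3) = 374660.
Each occurs with probability p³ ≈ (0.00462)³ ≈ 9.83357e-08.
By linearity: E[X] = C(132, 3)·p³ ≈ 374660 · 9.83357e-08 ≈ 0.037.
Since α = 3/2 > 1, p = c/n^{3/2} = o(1/n) is below the triangle threshold p ~ 1/n. Asymptotically E[X] ~ (c³/6)·n^{3(1−α)} = (7³/6)·n^{-1.5} → 0, so by Markov's inequality G has no triangles w.h.p.

E[X] ≈ 0.037; in regime p = Θ(1/n^{3/2}) E[X] tends to 0 (below the triangle threshold p ~ 1/n).


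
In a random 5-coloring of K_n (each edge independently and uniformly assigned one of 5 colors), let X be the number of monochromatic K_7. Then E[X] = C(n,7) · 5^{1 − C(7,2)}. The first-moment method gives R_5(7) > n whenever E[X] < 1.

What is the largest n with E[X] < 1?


We need C(n, 7) · 5^{1 − 21} < 1, i.e. C(n, 7) < 5^{21 − 1} = 95367431640625.
Check values of n near the boundary:
  n = 337: C(337, 7) = 91989916924632; 91989916924632 < 95367431640625? YES
  n = 338: C(338, 7) = 93935323022736; 93935323022736 < 95367431640625? YES
  n = 339: C(339, 7) = 95915887062372; 95915887062372 < 95367431640625? NO
  n = 340: C(340, 7) = 97932136940560; 97932136940560 < 95367431640625? NO
  n = 341: C(341, 7) = 99984606876440; 99984606876440 < 95367431640625? NO
The largest n with C(n, 7) < 95367431640625 is n = 338 (where E[X] = 93935323022736/95367431640625 ≈ 0.9849833). Hence R_5(7) > 338, i.e. R_5(7) ≥ 339.

Largest n = 338; hence R_5(7) > 338.


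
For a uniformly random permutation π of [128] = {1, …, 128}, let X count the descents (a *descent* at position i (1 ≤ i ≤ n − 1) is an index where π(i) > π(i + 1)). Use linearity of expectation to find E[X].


Write X = Σ X_I over i = 1, …, 127, with X_I the indicator of one descent.
There are 127 indicators.
For each fixed i, the pair (π(i), π(i+1)) is a uniformly random ordered pair of distinct values from {1, …, 128}; by symmetry P[π(i) > π(i+1)] = 1/2.
By linearity: E[X] = 127 · (1/2) = (128 − 1) · (1/2) = 127/2 ≈ 63.500.

E[X] = 127/2 = 63.500.


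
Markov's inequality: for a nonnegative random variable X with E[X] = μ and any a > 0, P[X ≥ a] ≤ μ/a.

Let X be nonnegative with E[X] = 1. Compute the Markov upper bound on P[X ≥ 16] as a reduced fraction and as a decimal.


μ = E[X] = 1, a = 16.
Markov: P[X ≥ 16] ≤ μ/a = (1)/16 = 1/16.
Numerically: ≈ 0.062.
(Since a = 16 > μ = 1.000, the bound 1/16 is < 1 and informative.)

P[X ≥ 16] ≤ 1/16 ≈ 0.062.


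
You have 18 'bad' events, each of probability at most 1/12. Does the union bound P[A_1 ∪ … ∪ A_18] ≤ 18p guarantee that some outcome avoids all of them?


Union bound: P[∪_{i=1}^{18} A_i] ≤ Σ_i P[A_i] ≤ 18·p = 18·(1/12) = 3/2.
Numerically: 3/2 ≈ 1.5000.
Is 3/2 < 1? NO.
Since the bound 3/2 is ≥ 1, the union bound is uninformative here; it does NOT by itself certify existence.

18·p = 3/2 ≈ 1.5000; existence NOT certified by the union bound.


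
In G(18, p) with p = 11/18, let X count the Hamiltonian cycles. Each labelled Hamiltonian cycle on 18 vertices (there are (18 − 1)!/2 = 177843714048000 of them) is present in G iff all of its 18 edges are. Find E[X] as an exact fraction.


K_18 has (18 − 1)!/2 = 177843714048000 labelled Hamiltonian cycles.
For each such Hamiltonian cycle H, let X_H = 1 if all 18 edges of H are present in G. Then P[X_H = 1] = p^{18} = (11/18)^{18} = 5559917313492231481/39346408075296537575424.
By linearity of expectation: E[X] = Σ_H E[X_H] = 177843714048000 · p^{18} = 177843714048000 · 5559917313492231481/39346408075296537575424 = 82786473808235140223154875/3294258113514384.
Numerically: E[X] ≈ 2.5131e+10.

E[X] = 177843714048000 · (11/18)^{18} = 82786473808235140223154875/3294258113514384 ≈ 2.5131e+10.


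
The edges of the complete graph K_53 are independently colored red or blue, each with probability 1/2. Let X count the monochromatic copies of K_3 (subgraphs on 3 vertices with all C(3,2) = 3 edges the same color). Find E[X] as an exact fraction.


Let X = Σ_S X_S over the C(53, 3) = 23426 subsets S of size 3, where X_S = 1 if the K_3 on S is monochromatic.
For a fixed S, the K_3 on S has C(3, 2) = 3 edges. P[all 3 edges red] = (1/2)^3, and likewise for blue, so P[monochromatic] = 2·(1/2)^3 = 2^{1 − 3} = 1/4.
By linearity: E[X] = C(53, 3) · 2^{1 − 3} = 23426 · 1/4 = 11713/2.
Numerically: E[X] ≈ 5856.500.

E[X] = C(53,3)·2^(1−C(3,2)) = 11713/2 ≈ 5856.500.


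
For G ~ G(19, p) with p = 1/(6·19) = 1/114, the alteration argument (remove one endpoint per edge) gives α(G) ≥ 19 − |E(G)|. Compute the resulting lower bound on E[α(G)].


E[|E(G)|] = C(19, 2)·p = 171 · (1/114) = 3/2.
E[α(G)] ≥ n − E[|E(G)|] = 19 − 3/2 = 35/2.
Numerically: ≈ 17.500000.
(This is only a lower bound; the true E[α(G)] may be larger.)

E[α(G)] ≥ 35/2 ≈ 17.500000.


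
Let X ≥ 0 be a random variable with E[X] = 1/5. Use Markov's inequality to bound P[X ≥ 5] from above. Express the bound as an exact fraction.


μ = E[X] = 1/5, a = 5.
Markov: P[X ≥ 5] ≤ μ/a = (1/5)/5 = 1/25.
Numerically: ≈ 0.04000.
(Since a = 5 > μ = 0.20000, the bound 1/25 is < 1 and informative.)

P[X ≥ 5] ≤ 1/25 ≈ 0.04000.


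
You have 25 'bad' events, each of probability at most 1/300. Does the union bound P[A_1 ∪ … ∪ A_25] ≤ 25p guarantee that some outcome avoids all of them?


Union bound: P[∪_{i=1}^{25} A_i] ≤ Σ_i P[A_i] ≤ 25·p = 25·(1/300) = 1/12.
Numerically: 1/12 ≈ 0.08333.
Is 1/12 < 1? YES.
Since P[∪ A_i] ≤ 1/12 < 1, the complement has P[∩ A_i^c] ≥ 1 − 1/12 = 11/12 > 0, so some outcome avoids every A_i.

25·p = 1/12 ≈ 0.08333; existence CERTIFIED by the union bound.


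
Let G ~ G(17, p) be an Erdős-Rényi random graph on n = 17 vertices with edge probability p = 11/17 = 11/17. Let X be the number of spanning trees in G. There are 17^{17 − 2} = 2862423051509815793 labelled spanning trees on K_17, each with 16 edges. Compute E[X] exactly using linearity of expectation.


K_17 has 17^{17 − 2} = 2862423051509815793 labelled spanning trees.
For each such spanning tree H, let X_H = 1 if all 16 edges of H are present in G. Then P[X_H = 1] = p^{16} = (11/17)^{16} = 45949729863572161/48661191875666868481.
By linearity: E[X] = Σ_H E[X_H] = 2862423051509815793 · p^{16} = 2862423051509815793 · 45949729863572161/48661191875666868481 = 45949729863572161/17.
Numerically: E[X] ≈ 2.703e+15.

E[X] = 2862423051509815793 · (11/17)^{16} = 45949729863572161/17 ≈ 2.703e+15.


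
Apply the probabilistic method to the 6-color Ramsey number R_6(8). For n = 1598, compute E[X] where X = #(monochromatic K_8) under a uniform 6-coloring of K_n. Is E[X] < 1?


E[X] = C(1598, 8) · 6^{1 − 28} = 1036267977730442348529 · 6^{−27} = 1036267977730442348529/1023490369077469249536.
As a reduced fraction: E[X] = 115140886414493594281/113721152119718805504 ≈ 1.0124843.
Is E[X] < 1? NO.
Since E[X] ≥ 1, the first-moment bound is inconclusive at n = 1598; it does NOT by itself certify R_6(8) > 1598.

E[X] = 115140886414493594281/113721152119718805504 ≈ 1.0124843; E[X] ≥ 1; first-moment method inconclusive here.


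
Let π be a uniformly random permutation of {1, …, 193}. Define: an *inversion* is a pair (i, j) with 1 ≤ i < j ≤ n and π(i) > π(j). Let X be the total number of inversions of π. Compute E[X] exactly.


Write X = Σ X_I over the C(193, 2) = 18528 pairs i < j, with X_I the indicator of one inversion.
There are 18528 indicators.
For each fixed pair i < j, the values π(i) and π(j) are two distinct elements of {1, …, 193} in uniformly random order; by symmetry P[π(i) > π(j)] = 1/2.
By linearity: E[X] = 18528 · (1/2) = C(193, 2) · (1/2) = 18528/2 = 9264 ≈ 9264.0000.

E[X] = 9264 = 9264.0000.


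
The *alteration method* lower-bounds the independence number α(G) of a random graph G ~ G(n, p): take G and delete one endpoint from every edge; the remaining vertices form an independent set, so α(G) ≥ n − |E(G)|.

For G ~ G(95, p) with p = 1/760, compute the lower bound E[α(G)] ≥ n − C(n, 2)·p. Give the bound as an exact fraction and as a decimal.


E[|E(G)|] = C(95, 2)·p = 4465 · (1/760) = 47/8.
E[α(G)] ≥ n − E[|E(G)|] = 95 − 47/8 = 713/8.
Numerically: ≈ 89.12500.
(This is only a lower bound; the true E[α(G)] may be larger.)

E[α(G)] ≥ 713/8 ≈ 89.12500.


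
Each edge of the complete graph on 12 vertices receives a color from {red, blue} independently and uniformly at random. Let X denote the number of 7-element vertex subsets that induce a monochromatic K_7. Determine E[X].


Let X = Σ_S X_S over the C(12, 7) = 792 subsets S of size 7, where X_S = 1 if the K_7 on S is monochromatic.
For a fixed S, the K_7 on S has C(7, 2) = 21 edges. P[all 21 edges red] = (1/2)^21, and likewise for blue, so P[monochromatic] = 2·(1/2)^21 = 2^{1 − 21} = 1/1048576.
By linearity: E[X] = C(12, 7) · 2^{1 − 21} = 792 · 1/1048576 = 99/131072.
Numerically: E[X] ≈ 0.0008.

E[X] = C(12,7)·2^(1−C(7,2)) = 99/131072 ≈ 0.0008.


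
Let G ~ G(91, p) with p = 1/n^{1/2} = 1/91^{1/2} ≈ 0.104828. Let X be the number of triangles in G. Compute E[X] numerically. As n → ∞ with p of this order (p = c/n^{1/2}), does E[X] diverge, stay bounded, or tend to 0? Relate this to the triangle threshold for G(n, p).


Number of potential triangles: C(91, 3) = 121485.
Each occurs with probability p³ ≈ (0.104828)³ ≈ 1.15196136e-03.
By linearity: E[X] = C(91, 3)·p³ ≈ 121485 · 1.15196136e-03 ≈ 139.946026.
Since α = 1/2 < 1, p = c/n^{1/2} ≫ 1/n is above the triangle threshold p ~ 1/n. Asymptotically E[X] ~ (c³/6)·n^{3(1−α)} = (1³/6)·n^{1.5} → ∞; triangles are abundant w.h.p.

E[X] ≈ 139.946026; in regime p = Θ(1/n^{1/2}) E[X] diverges (above the triangle threshold p ~ 1/n).


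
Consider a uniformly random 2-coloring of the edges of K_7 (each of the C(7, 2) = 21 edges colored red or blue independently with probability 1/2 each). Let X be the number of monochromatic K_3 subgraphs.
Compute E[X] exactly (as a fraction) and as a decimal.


Let X = Σ_S X_S over the C(7, 3) = 35 subsets S of size 3, where X_S = 1 if the K_3 on S is monochromatic.
For a fixed S, the K_3 on S has C(3, 2) = 3 edges. P[all 3 edges red] = (1/2)^3, and likewise for blue, so P[monochromatic] = 2·(1/2)^3 = 2^{1 − 3} = 1/4.
Summing: E[X] = C(7, 3) · 2^{1 − 3} = 35 · 1/4 = 35/4.
Numerically: E[X] ≈ 8.7500.

E[X] = C(7,3)·2^(1−C(3,2)) = 35/4 ≈ 8.7500.


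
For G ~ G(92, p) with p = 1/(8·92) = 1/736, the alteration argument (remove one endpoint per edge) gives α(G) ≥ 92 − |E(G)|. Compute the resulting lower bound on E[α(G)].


E[|E(G)|] = C(92, 2)·p = 4186 · (1/736) = 91/16.
E[α(G)] ≥ n − E[|E(G)|] = 92 − 91/16 = 1381/16.
Numerically: ≈ 86.312.
(This is only a lower bound; the true E[α(G)] may be larger.)

E[α(G)] ≥ 1381/16 ≈ 86.312.


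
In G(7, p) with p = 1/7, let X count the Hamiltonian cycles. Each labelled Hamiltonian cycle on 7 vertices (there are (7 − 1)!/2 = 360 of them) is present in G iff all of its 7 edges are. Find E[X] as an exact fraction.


K_7 has (7 − 1)!/2 = 360 labelled Hamiltonian cycles.
For each such Hamiltonian cycle H, let X_H = 1 if all 7 edges of H are present in G. Then P[X_H = 1] = p^{7} = (1/7)^{7} = 1/823543.
By linearity: E[X] = Σ_H E[X_H] = 360 · p^{7} = 360 · 1/823543 = 360/823543.
Numerically: E[X] ≈ 0.000437.

E[X] = 360 · (1/7)^{7} = 360/823543 ≈ 0.000437.


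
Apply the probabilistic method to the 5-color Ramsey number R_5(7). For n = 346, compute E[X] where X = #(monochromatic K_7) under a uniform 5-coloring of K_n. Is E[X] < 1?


E[X] = C(346, 7) · 5^{1 − 21} = 110809404801480 · 5^{−20} = 110809404801480/95367431640625.
As a reduced fraction: E[X] = 22161880960296/19073486328125 ≈ 1.1619208.
Is E[X] < 1? NO.
Since E[X] ≥ 1, the first-moment bound is inconclusive at n = 346; it does NOT by itself certify R_5(7) > 346.

E[X] = 22161880960296/19073486328125 ≈ 1.1619208; E[X] ≥ 1; first-moment method inconclusive here.


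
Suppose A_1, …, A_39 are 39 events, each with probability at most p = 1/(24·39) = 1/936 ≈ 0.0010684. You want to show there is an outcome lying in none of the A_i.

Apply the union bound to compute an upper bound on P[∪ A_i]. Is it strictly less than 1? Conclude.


Union bound: P[∪_{i=1}^{39} A_i] ≤ Σ_i P[A_i] ≤ 39·p = 39·(1/936) = 1/24.
Numerically: 1/24 ≈ 0.0416667.
Is 1/24 < 1? YES.
Since P[∪ A_i] ≤ 1/24 < 1, the complement has P[∩ A_i^c] ≥ 1 − 1/24 = 23/24 > 0, so some outcome avoids every A_i.

39·p = 1/24 ≈ 0.0416667; existence CERTIFIED by the union bound.


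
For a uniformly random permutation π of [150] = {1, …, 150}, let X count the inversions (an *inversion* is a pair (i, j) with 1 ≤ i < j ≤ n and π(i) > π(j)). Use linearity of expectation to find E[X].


Write X = Σ X_I over the C(150, 2) = 11175 pairs i < j, with X_I the indicator of one inversion.
There are 11175 indicators.
For each fixed pair i < j, the values π(i) and π(j) are two distinct elements of {1, …, 150} in uniformly random order; by symmetry P[π(i) > π(j)] = 1/2.
By linearity: E[X] = 11175 · (1/2) = C(150, 2) · (1/2) = 11175/2 = 11175/2 ≈ 5587.5000.

E[X] = 11175/2 = 5587.5000.


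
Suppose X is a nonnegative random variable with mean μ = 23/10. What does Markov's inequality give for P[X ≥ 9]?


μ = E[X] = 23/10, a = 9.
Markov: P[X ≥ 9] ≤ μ/a = (23/10)/9 = 23/90.
Numerically: ≈ 0.2556.
(Since a = 9 > μ = 2.3000, the bound 23/90 is < 1 and informative.)

P[X ≥ 9] ≤ 23/90 ≈ 0.2556.


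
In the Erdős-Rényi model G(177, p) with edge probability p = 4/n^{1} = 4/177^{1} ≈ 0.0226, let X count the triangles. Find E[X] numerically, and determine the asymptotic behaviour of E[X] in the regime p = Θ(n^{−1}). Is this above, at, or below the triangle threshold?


Number of potential triangles: C(177, 3) = 908600.
Each occurs with probability p³ ≈ (0.0226)³ ≈ 1.154144e-05.
By linearity: E[X] = C(177, 3)·p³ ≈ 908600 · 1.154144e-05 ≈ 10.4866.
Here α = 1, so p = 4/n is exactly at the triangle threshold p ~ 1/n. Asymptotically E[X] → c³/6 = 4³/6 = 32/3 ≈ 10.6667, a bounded constant. In this regime the triangle count is asymptotically Poisson(c³/6).

E[X] ≈ 10.4866; in regime p = Θ(1/n^{1}) E[X] stays bounded (at the triangle threshold p ~ 1/n).


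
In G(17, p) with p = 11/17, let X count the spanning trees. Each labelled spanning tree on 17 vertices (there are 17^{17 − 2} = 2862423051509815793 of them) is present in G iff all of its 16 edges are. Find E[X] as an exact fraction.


K_17 has 17^{17 − 2} = 2862423051509815793 labelled spanning trees.
For each such spanning tree H, let X_H = 1 if all 16 edges of H are present in G. Then P[X_H = 1] = p^{16} = (11/17)^{16} = 45949729863572161/48661191875666868481.
By linearity: E[X] = Σ_H E[X_H] = 2862423051509815793 · p^{16} = 2862423051509815793 · 45949729863572161/48661191875666868481 = 45949729863572161/17.
Numerically: E[X] ≈ 2.7029e+15.

E[X] = 2862423051509815793 · (11/17)^{16} = 45949729863572161/17 ≈ 2.7029e+15.


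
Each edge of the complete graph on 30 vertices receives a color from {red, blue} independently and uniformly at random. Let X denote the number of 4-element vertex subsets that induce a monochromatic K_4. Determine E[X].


Let X = Σ_S X_S over the C(30, 4) = 27405 subsets S of size 4, where X_S = 1 if the K_4 on S is monochromatic.
For a fixed S, the K_4 on S has C(4, 2) = 6 edges. P[all 6 edges red] = (1/2)^6, and likewise for blue, so P[monochromatic] = 2·(1/2)^6 = 2^{1 − 6} = 1/32.
By linearity of expectation: E[X] = C(30, 4) · 2^{1 − 6} = 27405 · 1/32 = 27405/32.
Numerically: E[X] ≈ 856.4062.

E[X] = C(30,4)·2^(1−C(4,2)) = 27405/32 ≈ 856.4062.


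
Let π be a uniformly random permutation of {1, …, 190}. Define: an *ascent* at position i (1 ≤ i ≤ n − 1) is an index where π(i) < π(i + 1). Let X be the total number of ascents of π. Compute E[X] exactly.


Write X = Σ X_I over i = 1, …, 189, with X_I the indicator of one ascent.
There are 189 indicators.
For each fixed i, the pair (π(i), π(i+1)) is a uniformly random ordered pair of distinct values from {1, …, 190}; by symmetry P[π(i) < π(i+1)] = 1/2.
By linearity: E[X] = 189 · (1/2) = (190 − 1) · (1/2) = 189/2 ≈ 94.5000.

E[X] = 189/2 = 94.5000.


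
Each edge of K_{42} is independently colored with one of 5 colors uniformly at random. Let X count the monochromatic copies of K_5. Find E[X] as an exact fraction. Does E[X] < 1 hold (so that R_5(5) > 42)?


E[X] = C(42, 5) · 5^{1 − 10} = 850668 · 5^{−9} = 850668/1953125.
As a reduced fraction: E[X] = 850668/1953125 ≈ 0.4355.
Is E[X] < 1? YES.
Since E[X] < 1, there exists a 5-coloring of K_{42} with no monochromatic K_5; hence R_5(5) > 42.

E[X] = 850668/1953125 ≈ 0.4355; E[X] < 1, so R_5(5) > 42.


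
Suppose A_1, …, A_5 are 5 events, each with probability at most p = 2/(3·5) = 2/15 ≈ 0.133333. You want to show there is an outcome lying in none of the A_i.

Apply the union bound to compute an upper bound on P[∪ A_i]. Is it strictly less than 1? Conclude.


Union bound: P[∪_{i=1}^{5} A_i] ≤ Σ_i P[A_i] ≤ 5·p = 5·(2/15) = 2/3.
Numerically: 2/3 ≈ 0.666667.
Is 2/3 < 1? YES.
Since P[∪ A_i] ≤ 2/3 < 1, the complement has P[∩ A_i^c] ≥ 1 − 2/3 = 1/3 > 0, so some outcome avoids every A_i.

5·p = 2/3 ≈ 0.666667; existence CERTIFIED by the union bound.


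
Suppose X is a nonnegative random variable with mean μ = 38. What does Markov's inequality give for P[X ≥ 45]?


μ = E[X] = 38, a = 45.
Markov: P[X ≥ 45] ≤ μ/a = (38)/45 = 38/45.
Numerically: ≈ 0.84444.
(Since a = 45 > μ = 38.00000, the bound 38/45 is < 1 and informative.)

P[X ≥ 45] ≤ 38/45 ≈ 0.84444.


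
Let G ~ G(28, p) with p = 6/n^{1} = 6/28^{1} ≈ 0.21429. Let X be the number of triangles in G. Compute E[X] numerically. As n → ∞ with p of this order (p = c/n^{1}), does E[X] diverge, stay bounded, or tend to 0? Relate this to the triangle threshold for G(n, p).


Number of potential triangles: C(28, 3) = 3276.
Each occurs with probability p³ ≈ (0.21429)³ ≈ 9.8396501e-03.
By linearity: E[X] = C(28, 3)·p³ ≈ 3276 · 9.8396501e-03 ≈ 32.23469.
Here α = 1, so p = 6/n is exactly at the triangle threshold p ~ 1/n. Asymptotically E[X] → c³/6 = 6³/6 = 36 ≈ 36.00000, a bounded constant. In this regime the triangle count is asymptotically Poisson(c³/6).

E[X] ≈ 32.23469; in regime p = Θ(1/n^{1}) E[X] stays bounded (at the triangle threshold p ~ 1/n).


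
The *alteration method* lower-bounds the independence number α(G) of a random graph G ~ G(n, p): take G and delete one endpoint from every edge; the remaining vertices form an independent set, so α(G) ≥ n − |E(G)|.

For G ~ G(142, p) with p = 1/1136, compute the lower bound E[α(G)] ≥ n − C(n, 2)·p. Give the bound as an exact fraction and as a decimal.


E[|E(G)|] = C(142, 2)·p = 10011 · (1/1136) = 141/16.
E[α(G)] ≥ n − E[|E(G)|] = 142 − 141/16 = 2131/16.
Numerically: ≈ 133.187500.
(This is only a lower bound; the true E[α(G)] may be larger.)

E[α(G)] ≥ 2131/16 ≈ 133.187500.


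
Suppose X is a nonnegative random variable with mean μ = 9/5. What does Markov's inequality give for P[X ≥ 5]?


μ = E[X] = 9/5, a = 5.
Markov: P[X ≥ 5] ≤ μ/a = (9/5)/5 = 9/25.
Numerically: ≈ 0.3600.
(Since a = 5 > μ = 1.8000, the bound 9/25 is < 1 and informative.)

P[X ≥ 5] ≤ 9/25 ≈ 0.3600.


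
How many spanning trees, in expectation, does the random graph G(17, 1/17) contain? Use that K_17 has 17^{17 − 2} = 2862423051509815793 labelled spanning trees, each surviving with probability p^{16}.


K_17 has 17^{17 − 2} = 2862423051509815793 labelled spanning trees.
For each such spanning tree H, let X_H = 1 if all 16 edges of H are present in G. Then P[X_H = 1] = p^{16} = (1/17)^{16} = 1/48661191875666868481.
By linearity of expectation: E[X] = Σ_H E[X_H] = 2862423051509815793 · p^{16} = 2862423051509815793 · 1/48661191875666868481 = 1/17.
Numerically: E[X] ≈ 0.05882.

E[X] = 2862423051509815793 · (1/17)^{16} = 1/17 ≈ 0.05882.


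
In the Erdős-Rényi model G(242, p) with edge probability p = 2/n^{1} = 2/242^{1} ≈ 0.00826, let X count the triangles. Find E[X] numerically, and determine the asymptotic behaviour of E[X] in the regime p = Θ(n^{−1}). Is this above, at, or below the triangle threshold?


Number of potential triangles: C(242, 3) = 2332880.
Each occurs with probability p³ ≈ (0.00826)³ ≈ 5.64474e-07.
By linearity: E[X] = C(242, 3)·p³ ≈ 2332880 · 5.64474e-07 ≈ 1.317.
Here α = 1, so p = 2/n is exactly at the triangle threshold p ~ 1/n. Asymptotically E[X] → c³/6 = 2³/6 = 4/3 ≈ 1.333, a bounded constant. In this regime the triangle count is asymptotically Poisson(c³/6).

E[X] ≈ 1.317; in regime p = Θ(1/n^{1}) E[X] stays bounded (at the triangle threshold p ~ 1/n).


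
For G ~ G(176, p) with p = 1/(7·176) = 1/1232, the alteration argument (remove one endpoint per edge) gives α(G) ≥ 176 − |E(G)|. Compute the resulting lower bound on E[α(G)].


E[|E(G)|] = C(176, 2)·p = 15400 · (1/1232) = 25/2.
E[α(G)] ≥ n − E[|E(G)|] = 176 − 25/2 = 327/2.
Numerically: ≈ 163.50000.
(This is only a lower bound; the true E[α(G)] may be larger.)

E[α(G)] ≥ 327/2 ≈ 163.50000.


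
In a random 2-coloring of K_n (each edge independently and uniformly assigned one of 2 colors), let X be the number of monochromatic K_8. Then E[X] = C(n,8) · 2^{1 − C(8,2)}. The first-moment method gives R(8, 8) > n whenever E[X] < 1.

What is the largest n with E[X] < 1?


We need C(n, 8) · 2^{1 − 28} < 1, i.e. C(n, 8) < 2^{28 − 1} = 134217728.
Check values of n near the boundary:
  n = 38: C(38, 8) = 48903492; 48903492 < 134217728? YES
  n = 39: C(39, 8) = 61523748; 61523748 < 134217728? YES
  n = 40: C(40, 8) = 76904685; 76904685 < 134217728? YES
  n = 41: C(41, 8) = 95548245; 95548245 < 134217728? YES
  n = 42: C(42, 8) = 118030185; 118030185 < 134217728? YES
  n = 43: C(43, 8) = 145008513; 145008513 < 134217728? NO
  n = 44: C(44, 8) = 177232627; 177232627 < 134217728? NO
The largest n with C(n, 8) < 134217728 is n = 42 (where E[X] = 118030185/134217728 ≈ 0.879). Hence R(8, 8) > 42, i.e. R(8, 8) ≥ 43.

Largest n = 42; hence R(8, 8) > 42.


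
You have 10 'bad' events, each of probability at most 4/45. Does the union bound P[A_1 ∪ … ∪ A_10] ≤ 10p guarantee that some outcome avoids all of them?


Union bound: P[∪_{i=1}^{10} A_i] ≤ Σ_i P[A_i] ≤ 10·p = 10·(4/45) = 8/9.
Numerically: 8/9 ≈ 0.8889.
Is 8/9 < 1? YES.
Since P[∪ A_i] ≤ 8/9 < 1, the complement has P[∩ A_i^c] ≥ 1 − 8/9 = 1/9 > 0, so some outcome avoids every A_i.

10·p = 8/9 ≈ 0.8889; existence CERTIFIED by the union bound.


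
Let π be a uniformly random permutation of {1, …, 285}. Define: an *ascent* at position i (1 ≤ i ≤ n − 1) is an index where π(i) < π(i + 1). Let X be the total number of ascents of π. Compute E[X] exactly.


Write X = Σ X_I over i = 1, …, 284, with X_I the indicator of one ascent.
There are 284 indicators.
For each fixed i, the pair (π(i), π(i+1)) is a uniformly random ordered pair of distinct values from {1, …, 285}; by symmetry P[π(i) < π(i+1)] = 1/2.
By linearity: E[X] = 284 · (1/2) = (285 − 1) · (1/2) = 142 ≈ 142.000.

E[X] = 142 = 142.000.


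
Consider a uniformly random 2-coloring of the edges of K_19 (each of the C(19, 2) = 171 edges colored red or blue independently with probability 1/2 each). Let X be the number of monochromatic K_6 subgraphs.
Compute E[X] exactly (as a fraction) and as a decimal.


Let X = Σ_S X_S over the C(19, 6) = 27132 subsets S of size 6, where X_S = 1 if the K_6 on S is monochromatic.
For a fixed S, the K_6 on S has C(6, 2) = 15 edges. P[all 15 edges red] = (1/2)^15, and likewise for blue, so P[monochromatic] = 2·(1/2)^15 = 2^{1 − 15} = 1/16384.
By linearity of expectation: E[X] = C(19, 6) · 2^{1 − 15} = 27132 · 1/16384 = 6783/4096.
Numerically: E[X] ≈ 1.656006.

E[X] = C(19,6)·2^(1−C(6,2)) = 6783/4096 ≈ 1.656006.


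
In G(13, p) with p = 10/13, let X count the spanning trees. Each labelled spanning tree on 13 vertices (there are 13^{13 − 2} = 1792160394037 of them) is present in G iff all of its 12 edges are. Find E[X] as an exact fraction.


K_13 has 13^{13 − 2} = 1792160394037 labelled spanning trees.
For each such spanning tree H, let X_H = 1 if all 12 edges of H are present in G. Then P[X_H = 1] = p^{12} = (10/13)^{12} = 1000000000000/23298085122481.
Summing the indicators: E[X] = Σ_H E[X_H] = 1792160394037 · p^{12} = 1792160394037 · 1000000000000/23298085122481 = 1000000000000/13.
Numerically: E[X] ≈ 7.69231e+10.

E[X] = 1792160394037 · (10/13)^{12} = 1000000000000/13 ≈ 7.69231e+10.


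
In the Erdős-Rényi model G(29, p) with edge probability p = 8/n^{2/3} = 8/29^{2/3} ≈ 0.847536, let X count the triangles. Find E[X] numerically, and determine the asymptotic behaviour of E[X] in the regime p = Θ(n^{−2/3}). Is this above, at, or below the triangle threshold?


Number of potential triangles: C(29, 3) = 3654.
Each occurs with probability p³ ≈ (0.847536)³ ≈ 6.08799049e-01.
By linearity: E[X] = C(29, 3)·p³ ≈ 3654 · 6.08799049e-01 ≈ 2224.551724.
Since α = 2/3 < 1, p = c/n^{2/3} ≫ 1/n is above the triangle threshold p ~ 1/n. Asymptotically E[X] ~ (c³/6)·n^{3(1−α)} = (8³/6)·n^{1} → ∞; triangles are abundant w.h.p.

E[X] ≈ 2224.551724; in regime p = Θ(1/n^{2/3}) E[X] diverges (above the triangle threshold p ~ 1/n).


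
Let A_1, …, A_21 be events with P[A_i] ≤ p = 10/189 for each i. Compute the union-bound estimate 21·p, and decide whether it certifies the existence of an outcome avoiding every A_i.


Union bound: P[∪_{i=1}^{21} A_i] ≤ Σ_i P[A_i] ≤ 21·p = 21·(10/189) = 10/9.
Numerically: 10/9 ≈ 1.11111.
Is 10/9 < 1? NO.
Since the bound 10/9 is ≥ 1, the union bound is uninformative here; it does NOT by itself certify existence.

21·p = 10/9 ≈ 1.11111; existence NOT certified by the union bound.


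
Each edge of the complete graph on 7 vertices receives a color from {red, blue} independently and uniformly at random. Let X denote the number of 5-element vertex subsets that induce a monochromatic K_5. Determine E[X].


Let X = Σ_S X_S over the C(7, 5) = 21 subsets S of size 5, where X_S = 1 if the K_5 on S is monochromatic.
For a fixed S, the K_5 on S has C(5, 2) = 10 edges. P[all 10 edges red] = (1/2)^10, and likewise for blue, so P[monochromatic] = 2·(1/2)^10 = 2^{1 − 10} = 1/512.
By linearity: E[X] = C(7, 5) · 2^{1 − 10} = 21 · 1/512 = 21/512.
Numerically: E[X] ≈ 0.041016.

E[X] = C(7,5)·2^(1−C(5,2)) = 21/512 ≈ 0.041016.


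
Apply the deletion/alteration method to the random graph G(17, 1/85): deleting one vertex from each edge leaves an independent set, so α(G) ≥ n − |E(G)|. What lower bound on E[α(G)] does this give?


E[|E(G)|] = C(17, 2)·p = 136 · (1/85) = 8/5.
E[α(G)] ≥ n − E[|E(G)|] = 17 − 8/5 = 77/5.
Numerically: ≈ 15.40000.
(This is only a lower bound; the true E[α(G)] may be larger.)

E[α(G)] ≥ 77/5 ≈ 15.40000.


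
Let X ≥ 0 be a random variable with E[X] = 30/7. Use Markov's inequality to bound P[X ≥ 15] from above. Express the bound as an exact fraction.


μ = E[X] = 30/7, a = 15.
Markov: P[X ≥ 15] ≤ μ/a = (30/7)/15 = 2/7.
Numerically: ≈ 0.286.
(Since a = 15 > μ = 4.286, the bound 2/7 is < 1 and informative.)

P[X ≥ 15] ≤ 2/7 ≈ 0.286.


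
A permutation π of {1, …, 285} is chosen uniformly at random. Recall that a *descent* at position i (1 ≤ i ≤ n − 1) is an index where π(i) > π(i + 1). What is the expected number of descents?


Write X = Σ X_I over i = 1, …, 284, with X_I the indicator of one descent.
There are 284 indicators.
For each fixed i, the pair (π(i), π(i+1)) is a uniformly random ordered pair of distinct values from {1, …, 285}; by symmetry P[π(i) > π(i+1)] = 1/2.
By linearity: E[X] = 284 · (1/2) = (285 − 1) · (1/2) = 142 ≈ 142.000000.

E[X] = 142 = 142.000000.


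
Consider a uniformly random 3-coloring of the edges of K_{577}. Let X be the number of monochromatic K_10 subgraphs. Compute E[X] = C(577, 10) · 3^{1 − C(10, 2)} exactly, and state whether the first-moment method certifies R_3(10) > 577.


E[X] = C(577, 10) · 3^{1 − 45} = 1042166760920175198880 · 3^{−44} = 1042166760920175198880/984770902183611232881.
As a reduced fraction: E[X] = 1042166760920175198880/984770902183611232881 ≈ 1.0582835.
Is E[X] < 1? NO.
Since E[X] ≥ 1, the first-moment bound is inconclusive at n = 577; it does NOT by itself certify R_3(10) > 577.

E[X] = 1042166760920175198880/984770902183611232881 ≈ 1.0582835; E[X] ≥ 1; first-moment method inconclusive here.


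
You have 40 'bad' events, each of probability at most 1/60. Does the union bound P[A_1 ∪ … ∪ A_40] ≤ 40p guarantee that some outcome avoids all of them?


Union bound: P[∪_{i=1}^{40} A_i] ≤ Σ_i P[A_i] ≤ 40·p = 40·(1/60) = 2/3.
Numerically: 2/3 ≈ 0.6667.
Is 2/3 < 1? YES.
Since P[∪ A_i] ≤ 2/3 < 1, the complement has P[∩ A_i^c] ≥ 1 − 2/3 = 1/3 > 0, so some outcome avoids every A_i.

40·p = 2/3 ≈ 0.6667; existence CERTIFIED by the union bound.


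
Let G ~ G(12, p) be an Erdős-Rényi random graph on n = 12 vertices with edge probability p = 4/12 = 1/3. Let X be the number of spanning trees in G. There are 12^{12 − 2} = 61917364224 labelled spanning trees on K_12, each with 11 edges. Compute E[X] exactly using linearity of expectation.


K_12 has 12^{12 − 2} = 61917364224 labelled spanning trees.
For each such spanning tree H, let X_H = 1 if all 11 edges of H are present in G. Then P[X_H = 1] = p^{11} = (1/3)^{11} = 1/177147.
By linearity: E[X] = Σ_H E[X_H] = 61917364224 · p^{11} = 61917364224 · 1/177147 = 1048576/3.
Numerically: E[X] ≈ 3.5e+05.

E[X] = 61917364224 · (1/3)^{11} = 1048576/3 ≈ 3.5e+05.


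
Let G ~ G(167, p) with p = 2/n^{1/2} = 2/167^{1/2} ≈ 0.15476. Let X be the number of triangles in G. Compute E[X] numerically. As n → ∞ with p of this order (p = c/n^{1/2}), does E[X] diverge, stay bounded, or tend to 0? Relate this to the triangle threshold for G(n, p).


Number of potential triangles: C(167, 3) = 762355.
Each occurs with probability p³ ≈ (0.15476)³ ≈ 3.7069376e-03.
By linearity: E[X] = C(167, 3)·p³ ≈ 762355 · 3.7069376e-03 ≈ 2826.00245.
Since α = 1/2 < 1, p = c/n^{1/2} ≫ 1/n is above the triangle threshold p ~ 1/n. Asymptotically E[X] ~ (c³/6)·n^{3(1−α)} = (2³/6)·n^{1.5} → ∞; triangles are abundant w.h.p.

E[X] ≈ 2826.00245; in regime p = Θ(1/n^{1/2}) E[X] diverges (above the triangle threshold p ~ 1/n).


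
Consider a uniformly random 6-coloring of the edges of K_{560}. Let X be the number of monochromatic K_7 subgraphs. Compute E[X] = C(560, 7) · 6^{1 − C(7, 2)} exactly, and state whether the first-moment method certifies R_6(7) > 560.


E[X] = C(560, 7) · 6^{1 − 21} = 3300169391659920 · 6^{−20} = 3300169391659920/3656158440062976.
As a reduced fraction: E[X] = 68753528992915/76169967501312 ≈ 0.903.
Is E[X] < 1? YES.
Since E[X] < 1, there exists a 6-coloring of K_{560} with no monochromatic K_7; hence R_6(7) > 560.

E[X] = 68753528992915/76169967501312 ≈ 0.903; E[X] < 1, so R_6(7) > 560.


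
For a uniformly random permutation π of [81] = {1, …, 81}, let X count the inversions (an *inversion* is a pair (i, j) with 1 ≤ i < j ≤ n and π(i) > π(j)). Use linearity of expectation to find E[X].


Write X = Σ X_I over the C(81, 2) = 3240 pairs i < j, with X_I the indicator of one inversion.
There are 3240 indicators.
For each fixed pair i < j, the values π(i) and π(j) are two distinct elements of {1, …, 81} in uniformly random order; by symmetry P[π(i) > π(j)] = 1/2.
By linearity: E[X] = 3240 · (1/2) = C(81, 2) · (1/2) = 3240/2 = 1620 ≈ 1620.000000.

E[X] = 1620 = 1620.000000.


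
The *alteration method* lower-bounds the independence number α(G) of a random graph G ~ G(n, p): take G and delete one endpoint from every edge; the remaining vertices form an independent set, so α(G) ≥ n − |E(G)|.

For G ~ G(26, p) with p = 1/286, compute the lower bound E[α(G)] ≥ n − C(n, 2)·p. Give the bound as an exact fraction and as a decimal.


E[|E(G)|] = C(26, 2)·p = 325 · (1/286) = 25/22.
E[α(G)] ≥ n − E[|E(G)|] = 26 − 25/22 = 547/22.
Numerically: ≈ 24.864.
(This is only a lower bound; the true E[α(G)] may be larger.)

E[α(G)] ≥ 547/22 ≈ 24.864.


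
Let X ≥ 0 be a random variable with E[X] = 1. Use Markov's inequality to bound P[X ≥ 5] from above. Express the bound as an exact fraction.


μ = E[X] = 1, a = 5.
Markov: P[X ≥ 5] ≤ μ/a = (1)/5 = 1/5.
Numerically: ≈ 0.20000.
(Since a = 5 > μ = 1.00000, the bound 1/5 is < 1 and informative.)

P[X ≥ 5] ≤ 1/5 ≈ 0.20000.


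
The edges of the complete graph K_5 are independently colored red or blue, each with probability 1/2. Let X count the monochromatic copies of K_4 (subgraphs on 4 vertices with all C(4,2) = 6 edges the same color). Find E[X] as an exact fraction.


Let X = Σ_S X_S over the C(5, 4) = 5 subsets S of size 4, where X_S = 1 if the K_4 on S is monochromatic.
For a fixed S, the K_4 on S has C(4, 2) = 6 edges. P[all 6 edges red] = (1/2)^6, and likewise for blue, so P[monochromatic] = 2·(1/2)^6 = 2^{1 − 6} = 1/32.
Summing: E[X] = C(5, 4) · 2^{1 − 6} = 5 · 1/32 = 5/32.
Numerically: E[X] ≈ 0.156.

E[X] = C(5,4)·2^(1−C(4,2)) = 5/32 ≈ 0.156.
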